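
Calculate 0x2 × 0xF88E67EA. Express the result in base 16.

Multiply each base-16 digit by 2, carrying:
  A×2 = 20 → write 4 carry 1
  E×2+1 = 29 → write D carry 1
  7×2+1 = 15 → write F
  6×2 = 12 → write C
  E×2 = 28 → write C carry 1
  8×2+1 = 17 → write 1 carry 1
  8×2+1 = 17 → write 1 carry 1
  F×2+1 = 31 → write F carry 1
  remaining carry: 1

0x1F11CCFD4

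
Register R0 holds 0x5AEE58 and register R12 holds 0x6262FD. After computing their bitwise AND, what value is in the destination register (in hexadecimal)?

AND each hex digit independently (no carries):
  5&6=4, A&2=2, E&6=6, E&2=2, 5&F=5, 8&D=8

0x426258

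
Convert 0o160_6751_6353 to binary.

0b1110000110111101001110011101011

Each octal digit is 3 bits: 1=001 6=110 0=000 6=110 7=111 5=101 1=001 6=110 3=011 5=101 3=011.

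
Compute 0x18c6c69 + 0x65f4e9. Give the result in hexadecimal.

0x1f26152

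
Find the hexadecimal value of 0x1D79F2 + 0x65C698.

0x83408A

Add column by column in base 16, right to left:
  2+8 = A
  F+9 = 8 carry 1
  9+6+1 = 0 carry 1
  7+C+1 = 4 carry 1
  D+5+1 = 3 carry 1
  1+6+1 = 8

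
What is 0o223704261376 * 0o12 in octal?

0o2706653356754

Multiply each base-8 digit by 10, carrying:
  6×10 = 60 → write 4 carry 7
  7×10+7 = 77 → write 5 carry 9
  3×10+9 = 39 → write 7 carry 4
  1×10+4 = 14 → write 6 carry 1
  6×10+1 = 61 → write 5 carry 7
  2×10+7 = 27 → write 3 carry 3
  4×10+3 = 43 → write 3 carry 5
  0×10+5 = 5 → write 5
  7×10 = 70 → write 6 carry 8
  3×10+8 = 38 → write 6 carry 4
  2×10+4 = 24 → write 0 carry 3
  2×10+3 = 23 → write 7 carry 2
  remaining carry: 2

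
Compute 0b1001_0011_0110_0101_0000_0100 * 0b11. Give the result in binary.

Multiply each base-2 digit by 3, carrying:
  0×3 = 0 → write 0
  0×3 = 0 → write 0
  1×3 = 3 → write 1 carry 1
  0×3+1 = 1 → write 1
  0×3 = 0 → write 0
  0×3 = 0 → write 0
  0×3 = 0 → write 0
  0×3 = 0 → write 0
  1×3 = 3 → write 1 carry 1
  0×3+1 = 1 → write 1
  1×3 = 3 → write 1 carry 1
  0×3+1 = 1 → write 1
  0×3 = 0 → write 0
  1×3 = 3 → write 1 carry 1
  1×3+1 = 4 → write 0 carry 2
  0×3+2 = 2 → write 0 carry 1
  1×3+1 = 4 → write 0 carry 2
  1×3+2 = 5 → write 1 carry 2
  0×3+2 = 2 → write 0 carry 1
  0×3+1 = 1 → write 1
  1×3 = 3 → write 1 carry 1
  0×3+1 = 1 → write 1
  0×3 = 0 → write 0
  1×3 = 3 → write 1 carry 1
  remaining carry: 1

0b1101110100010111100001100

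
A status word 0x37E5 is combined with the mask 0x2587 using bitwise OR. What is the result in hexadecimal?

OR each hex digit independently (no carries):
  3|2=3, 7|5=7, E|8=E, 5|7=7

0x37E7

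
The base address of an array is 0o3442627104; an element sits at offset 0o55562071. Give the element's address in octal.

0o3520411175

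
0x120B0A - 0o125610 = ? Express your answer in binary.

0x120B0A = 0b100100000101100001010 in binary.
0o125610 = 0b1010101110001000 in binary.
Subtract column by column in base 2:
  0-0 → 0
  1-0 → 1
  0-0 → 0
  1-1 → 0
  0-0 → 0
  0-0 → 0
  0-0 → 0
  0-1 → 1 (borrow)
  1-1-1 → 1 (borrow)
  1-1-1 → 1 (borrow)
  0-0-1 → 1 (borrow)
  1-1-1 → 1 (borrow)
  0-0-1 → 1 (borrow)
  0-1-1 → 0 (borrow)
  0-0-1 → 1 (borrow)
  0-1-1 → 0 (borrow)
  0-0-1 → 1 (borrow)
  1-0-1 → 0
  0-0 → 0
  0-0 → 0
  1-0 → 1

0b100010101111110000010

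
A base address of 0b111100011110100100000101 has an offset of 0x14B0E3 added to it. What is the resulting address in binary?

0b1000001101001100111101000

0x14B0E3 = 0b101001011000011100011 in binary.
Add column by column in base 2, right to left:
  1+1 = 0 carry 1
  0+1+1 = 0 carry 1
  1+0+1 = 0 carry 1
  0+0+1 = 1
  0+0 = 0
  0+1 = 1
  0+1 = 1
  0+1 = 1
  1+0 = 1
  0+0 = 0
  0+0 = 0
  1+0 = 1
  0+1 = 1
  1+1 = 0 carry 1
  1+0+1 = 0 carry 1
  1+1+1 = 1 carry 1
  1+0+1 = 0 carry 1
  0+0+1 = 1
  0+1 = 1
  0+0 = 0
  1+1 = 0 carry 1
  1+0+1 = 0 carry 1
  1+0+1 = 0 carry 1
  1+0+1 = 0 carry 1
  final carry 1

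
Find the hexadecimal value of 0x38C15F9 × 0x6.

Multiply each base-16 digit by 6, carrying:
  9×6 = 54 → write 6 carry 3
  F×6+3 = 93 → write D carry 5
  5×6+5 = 35 → write 3 carry 2
  1×6+2 = 8 → write 8
  C×6 = 72 → write 8 carry 4
  8×6+4 = 52 → write 4 carry 3
  3×6+3 = 21 → write 5 carry 1
  remaining carry: 1

0x154883D6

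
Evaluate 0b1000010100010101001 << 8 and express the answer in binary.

0b100001010001010100100000000

Left shift by 8: append 8 zero bits.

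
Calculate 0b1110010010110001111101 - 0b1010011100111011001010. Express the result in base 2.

0b11110101110110110011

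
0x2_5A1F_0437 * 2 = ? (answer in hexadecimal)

0x4B43E086E

Multiply each base-16 digit by 2, carrying:
  7×2 = 14 → write E
  3×2 = 6 → write 6
  4×2 = 8 → write 8
  0×2 = 0 → write 0
  F×2 = 30 → write E carry 1
  1×2+1 = 3 → write 3
  A×2 = 20 → write 4 carry 1
  5×2+1 = 11 → write B
  2×2 = 4 → write 4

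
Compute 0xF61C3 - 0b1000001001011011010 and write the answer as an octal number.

0xF61C3 = 0o3660703 in octal.
0b1000001001011011010 = 0o1011332 in octal.
Subtract column by column in base 8:
  3-2 → 1
  0-3 → 5 (borrow)
  7-3-1 → 3
  0-1 → 7 (borrow)
  6-1-1 → 4
  6-0 → 6
  3-1 → 2

0o2647351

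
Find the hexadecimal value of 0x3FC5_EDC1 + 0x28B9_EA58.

0x687FD819

Add column by column in base 16, right to left:
  1+8 = 9
  C+5 = 1 carry 1
  D+A+1 = 8 carry 1
  E+E+1 = D carry 1
  5+9+1 = F
  C+B = 7 carry 1
  F+8+1 = 8 carry 1
  3+2+1 = 6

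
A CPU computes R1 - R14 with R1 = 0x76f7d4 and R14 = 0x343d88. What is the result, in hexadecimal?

0x42ba4c

Subtract column by column in base 16:
  4-8 → c (borrow)
  d-8-1 → 4
  7-d → a (borrow)
  f-3-1 → b
  6-4 → 2
  7-3 → 4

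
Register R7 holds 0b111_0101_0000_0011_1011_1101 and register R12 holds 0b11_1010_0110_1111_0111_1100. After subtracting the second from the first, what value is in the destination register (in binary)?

0b1110101001010001000001

Subtract column by column in base 2:
  1-0 → 1
  0-0 → 0
  1-1 → 0
  1-1 → 0
  1-1 → 0
  1-1 → 0
  0-1 → 1 (borrow)
  1-0-1 → 0
  1-1 → 0
  1-1 → 0
  0-1 → 1 (borrow)
  0-1-1 → 0 (borrow)
  0-0-1 → 1 (borrow)
  0-1-1 → 0 (borrow)
  0-1-1 → 0 (borrow)
  0-0-1 → 1 (borrow)
  1-0-1 → 0
  0-1 → 1 (borrow)
  1-0-1 → 0
  0-1 → 1 (borrow)
  1-1-1 → 1 (borrow)
  1-1-1 → 1 (borrow)
  1-0-1 → 0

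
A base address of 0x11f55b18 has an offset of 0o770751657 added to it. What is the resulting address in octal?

0o3166227307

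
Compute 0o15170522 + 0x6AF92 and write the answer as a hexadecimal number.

0x3BA0E4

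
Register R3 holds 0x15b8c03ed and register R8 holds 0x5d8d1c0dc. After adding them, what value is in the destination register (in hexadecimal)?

0x7345dc4c9

Add column by column in base 16, right to left:
  d+c = 9 carry 1
  e+d+1 = c carry 1
  3+0+1 = 4
  0+c = c
  c+1 = d
  8+d = 5 carry 1
  b+8+1 = 4 carry 1
  5+d+1 = 3 carry 1
  1+5+1 = 7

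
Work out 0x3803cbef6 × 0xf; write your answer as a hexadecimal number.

0x34838f306a

Multiply each base-16 digit by 15, carrying:
  6×15 = 90 → write a carry 5
  f×15+5 = 230 → write 6 carry 14
  e×15+14 = 224 → write 0 carry 14
  b×15+14 = 179 → write 3 carry 11
  c×15+11 = 191 → write f carry 11
  3×15+11 = 56 → write 8 carry 3
  0×15+3 = 3 → write 3
  8×15 = 120 → write 8 carry 7
  3×15+7 = 52 → write 4 carry 3
  remaining carry: 3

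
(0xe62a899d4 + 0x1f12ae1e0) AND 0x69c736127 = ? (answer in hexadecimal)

Add column by column in base 16, right to left:
  4+0 = 4
  d+e = b carry 1
  9+1+1 = b
  9+e = 7 carry 1
  8+a+1 = 3 carry 1
  a+2+1 = d
  2+1 = 3
  6+f = 5 carry 1
  e+1+1 = 0 carry 1
  final carry 1
Sum = 0x1053d37bb4; now AND with 0x69c736127:
  1&0=0, 0&6=0, 5&9=1, 3&c=0, d&7=5, 3&3=3, 7&6=6, b&1=1, b&2=2, 4&7=4

0x10536124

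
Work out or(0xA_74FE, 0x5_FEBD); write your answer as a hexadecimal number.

OR each hex digit independently (no carries):
  A|5=F, 7|F=F, 4|E=E, F|B=F, E|D=F

0xFFEFF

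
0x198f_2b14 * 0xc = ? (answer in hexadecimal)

0x132b604f0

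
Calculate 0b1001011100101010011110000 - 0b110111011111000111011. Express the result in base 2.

0b1000100101001011010110101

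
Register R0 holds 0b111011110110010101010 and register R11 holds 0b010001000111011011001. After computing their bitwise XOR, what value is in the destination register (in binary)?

0b101010110001001110011

XOR bit by bit (1 where the bits differ):
  111011110110010101010
^ 010001000111011011001
= 101010110001001110011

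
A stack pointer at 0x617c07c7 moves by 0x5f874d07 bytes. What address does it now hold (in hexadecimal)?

Add column by column in base 16, right to left:
  7+7 = e
  c+0 = c
  7+d = 4 carry 1
  0+4+1 = 5
  c+7 = 3 carry 1
  7+8+1 = 0 carry 1
  1+f+1 = 1 carry 1
  6+5+1 = c

0xc10354ce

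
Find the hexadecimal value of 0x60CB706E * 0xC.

Multiply each base-16 digit by 12, carrying:
  E×12 = 168 → write 8 carry 10
  6×12+10 = 82 → write 2 carry 5
  0×12+5 = 5 → write 5
  7×12 = 84 → write 4 carry 5
  B×12+5 = 137 → write 9 carry 8
  C×12+8 = 152 → write 8 carry 9
  0×12+9 = 9 → write 9
  6×12 = 72 → write 8 carry 4
  remaining carry: 4

0x489894528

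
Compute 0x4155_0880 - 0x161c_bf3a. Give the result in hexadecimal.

Subtract column by column in base 16:
  0-a → 6 (borrow)
  8-3-1 → 4
  8-f → 9 (borrow)
  0-b-1 → 4 (borrow)
  5-c-1 → 8 (borrow)
  5-1-1 → 3
  1-6 → b (borrow)
  4-1-1 → 2

0x2b384946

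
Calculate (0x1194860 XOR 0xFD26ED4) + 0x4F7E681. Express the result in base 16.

First 0x1194860 XOR 0xFD26ED4 = 0xECB26B4.
Add column by column in base 16, right to left:
  4+1 = 5
  B+8 = 3 carry 1
  6+6+1 = D
  2+E = 0 carry 1
  B+7+1 = 3 carry 1
  C+F+1 = C carry 1
  E+4+1 = 3 carry 1
  final carry 1

0x13C30D35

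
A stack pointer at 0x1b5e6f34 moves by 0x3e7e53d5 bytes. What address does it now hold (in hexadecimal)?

Add column by column in base 16, right to left:
  4+5 = 9
  3+d = 0 carry 1
  f+3+1 = 3 carry 1
  6+5+1 = c
  e+e = c carry 1
  5+7+1 = d
  b+e = 9 carry 1
  1+3+1 = 5

0x59dcc309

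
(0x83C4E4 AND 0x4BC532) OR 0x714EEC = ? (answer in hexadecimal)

0x83C4E4 AND 0x4BC532 = 0x03C420.
Then OR with 0x714EEC.

0x73CEEC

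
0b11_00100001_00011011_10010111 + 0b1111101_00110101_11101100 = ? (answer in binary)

Add column by column in base 2, right to left:
  1+0 = 1
  1+0 = 1
  1+1 = 0 carry 1
  0+1+1 = 0 carry 1
  1+0+1 = 0 carry 1
  0+1+1 = 0 carry 1
  0+1+1 = 0 carry 1
  1+1+1 = 1 carry 1
  1+1+1 = 1 carry 1
  1+0+1 = 0 carry 1
  0+1+1 = 0 carry 1
  1+0+1 = 0 carry 1
  1+1+1 = 1 carry 1
  0+1+1 = 0 carry 1
  0+0+1 = 1
  0+0 = 0
  1+1 = 0 carry 1
  0+0+1 = 1
  0+1 = 1
  0+1 = 1
  0+1 = 1
  1+1 = 0 carry 1
  0+1+1 = 0 carry 1
  0+0+1 = 1
  1+0 = 1
  1+0 = 1

0b11100111100101000110000011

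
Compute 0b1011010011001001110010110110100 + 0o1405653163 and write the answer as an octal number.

0o14637036047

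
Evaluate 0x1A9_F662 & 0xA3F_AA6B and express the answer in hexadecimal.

0x029A262

AND each hex digit independently (no carries):
  1&A=0, A&3=2, 9&F=9, F&A=A, 6&A=2, 6&6=6, 2&B=2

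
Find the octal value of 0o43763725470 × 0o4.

Multiply each base-8 digit by 4, carrying:
  0×4 = 0 → write 0
  7×4 = 28 → write 4 carry 3
  4×4+3 = 19 → write 3 carry 2
  5×4+2 = 22 → write 6 carry 2
  2×4+2 = 10 → write 2 carry 1
  7×4+1 = 29 → write 5 carry 3
  3×4+3 = 15 → write 7 carry 1
  6×4+1 = 25 → write 1 carry 3
  7×4+3 = 31 → write 7 carry 3
  3×4+3 = 15 → write 7 carry 1
  4×4+1 = 17 → write 1 carry 2
  remaining carry: 2

0o217717526340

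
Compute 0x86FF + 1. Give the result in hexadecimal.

0x8700

The trailing 2 digits are F (max in base 16), so adding 1 cascades: they roll to 0 and the next digit up increments.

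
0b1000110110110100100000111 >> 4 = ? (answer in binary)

Right shift by 4: drop the 4 least-significant bits.

0b100011011011010010000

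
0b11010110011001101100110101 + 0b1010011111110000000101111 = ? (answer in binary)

0b100101010010111101101100100

Add column by column in base 2, right to left:
  1+1 = 0 carry 1
  0+1+1 = 0 carry 1
  1+1+1 = 1 carry 1
  0+1+1 = 0 carry 1
  1+0+1 = 0 carry 1
  1+1+1 = 1 carry 1
  0+0+1 = 1
  0+0 = 0
  1+0 = 1
  1+0 = 1
  0+0 = 0
  1+0 = 1
  1+0 = 1
  0+1 = 1
  0+1 = 1
  1+1 = 0 carry 1
  1+1+1 = 1 carry 1
  0+1+1 = 0 carry 1
  0+1+1 = 0 carry 1
  1+1+1 = 1 carry 1
  1+0+1 = 0 carry 1
  0+0+1 = 1
  1+1 = 0 carry 1
  0+0+1 = 1
  1+1 = 0 carry 1
  1+0+1 = 0 carry 1
  final carry 1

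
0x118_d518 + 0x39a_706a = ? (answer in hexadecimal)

0x4b34582

Add column by column in base 16, right to left:
  8+a = 2 carry 1
  1+6+1 = 8
  5+0 = 5
  d+7 = 4 carry 1
  8+a+1 = 3 carry 1
  1+9+1 = b
  1+3 = 4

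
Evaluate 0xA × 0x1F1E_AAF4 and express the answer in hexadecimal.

Multiply each base-16 digit by 10, carrying:
  4×10 = 40 → write 8 carry 2
  F×10+2 = 152 → write 8 carry 9
  A×10+9 = 109 → write D carry 6
  A×10+6 = 106 → write A carry 6
  E×10+6 = 146 → write 2 carry 9
  1×10+9 = 19 → write 3 carry 1
  F×10+1 = 151 → write 7 carry 9
  1×10+9 = 19 → write 3 carry 1
  remaining carry: 1

0x13732AD88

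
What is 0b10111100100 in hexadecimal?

0x5e4

Group the bits into nibbles: 0101 1110 0100 → 5e4.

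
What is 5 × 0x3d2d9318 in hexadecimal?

0x131e3df78

Multiply each base-16 digit by 5, carrying:
  8×5 = 40 → write 8 carry 2
  1×5+2 = 7 → write 7
  3×5 = 15 → write f
  9×5 = 45 → write d carry 2
  d×5+2 = 67 → write 3 carry 4
  2×5+4 = 14 → write e
  d×5 = 65 → write 1 carry 4
  3×5+4 = 19 → write 3 carry 1
  remaining carry: 1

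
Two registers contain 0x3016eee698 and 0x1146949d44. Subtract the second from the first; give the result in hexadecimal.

0x1ed05a4954

Subtract column by column in base 16:
  8-4 → 4
  9-4 → 5
  6-d → 9 (borrow)
  e-9-1 → 4
  e-4 → a
  e-9 → 5
  6-6 → 0
  1-4 → d (borrow)
  0-1-1 → e (borrow)
  3-1-1 → 1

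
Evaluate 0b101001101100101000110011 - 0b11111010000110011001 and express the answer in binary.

0b100101110010100010011010

Subtract column by column in base 2:
  1-1 → 0
  1-0 → 1
  0-0 → 0
  0-1 → 1 (borrow)
  1-1-1 → 1 (borrow)
  1-0-1 → 0
  0-0 → 0
  0-1 → 1 (borrow)
  0-1-1 → 0 (borrow)
  1-0-1 → 0
  0-0 → 0
  1-0 → 1
  0-0 → 0
  0-1 → 1 (borrow)
  1-0-1 → 0
  1-1 → 0
  0-1 → 1 (borrow)
  1-1-1 → 1 (borrow)
  1-1-1 → 1 (borrow)
  0-1-1 → 0 (borrow)
  0-0-1 → 1 (borrow)
  1-0-1 → 0
  0-0 → 0
  1-0 → 1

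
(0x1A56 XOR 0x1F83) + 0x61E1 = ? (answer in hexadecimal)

First 0x1A56 XOR 0x1F83 = 0x05D5.
Add column by column in base 16, right to left:
  5+1 = 6
  D+E = B carry 1
  5+1+1 = 7
  0+6 = 6

0x67B6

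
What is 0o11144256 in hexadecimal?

0x24c8ae

Each octal digit is 3 bits: 1=001 1=001 1=001 4=100 4=100 2=010 5=101 6=110.
Group the bits into nibbles: 0010 0100 1100 1000 1010 1110 → 24c8ae.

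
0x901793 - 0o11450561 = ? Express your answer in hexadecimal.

0x69C622

0o11450561 = 0x265171 in hexadecimal.
Subtract column by column in base 16:
  3-1 → 2
  9-7 → 2
  7-1 → 6
  1-5 → C (borrow)
  0-6-1 → 9 (borrow)
  9-2-1 → 6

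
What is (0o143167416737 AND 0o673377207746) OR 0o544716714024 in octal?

0o547777716726

0o143167416737 AND 0o673377207746 = 0o043167006706.
Then OR with 0o544716714024.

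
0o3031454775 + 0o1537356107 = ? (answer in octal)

Add column by column in base 8, right to left:
  5+7 = 4 carry 1
  7+0+1 = 0 carry 1
  7+1+1 = 1 carry 1
  4+6+1 = 3 carry 1
  5+5+1 = 3 carry 1
  4+3+1 = 0 carry 1
  1+7+1 = 1 carry 1
  3+3+1 = 7
  0+5 = 5
  3+1 = 4

0o4571033104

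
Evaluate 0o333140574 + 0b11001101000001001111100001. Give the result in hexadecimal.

0x6a0d55d

0o333140574 = 0x36cc17c in hexadecimal.
0b11001101000001001111100001 = 0x33413e1 in hexadecimal.
Add column by column in base 16, right to left:
  c+1 = d
  7+e = 5 carry 1
  1+3+1 = 5
  c+1 = d
  c+4 = 0 carry 1
  6+3+1 = a
  3+3 = 6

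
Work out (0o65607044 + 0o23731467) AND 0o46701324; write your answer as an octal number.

0o500120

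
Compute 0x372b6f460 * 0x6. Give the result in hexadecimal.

0x14b049ba40

Multiply each base-16 digit by 6, carrying:
  0×6 = 0 → write 0
  6×6 = 36 → write 4 carry 2
  4×6+2 = 26 → write a carry 1
  f×6+1 = 91 → write b carry 5
  6×6+5 = 41 → write 9 carry 2
  b×6+2 = 68 → write 4 carry 4
  2×6+4 = 16 → write 0 carry 1
  7×6+1 = 43 → write b carry 2
  3×6+2 = 20 → write 4 carry 1
  remaining carry: 1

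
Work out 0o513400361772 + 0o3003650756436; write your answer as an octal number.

Add column by column in base 8, right to left:
  2+6 = 0 carry 1
  7+3+1 = 3 carry 1
  7+4+1 = 4 carry 1
  1+6+1 = 0 carry 1
  6+5+1 = 4 carry 1
  3+7+1 = 3 carry 1
  0+0+1 = 1
  0+5 = 5
  4+6 = 2 carry 1
  3+3+1 = 7
  1+0 = 1
  5+0 = 5
  0+3 = 3

0o3517251340430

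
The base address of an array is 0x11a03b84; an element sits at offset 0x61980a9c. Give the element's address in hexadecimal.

Add column by column in base 16, right to left:
  4+c = 0 carry 1
  8+9+1 = 2 carry 1
  b+a+1 = 6 carry 1
  3+0+1 = 4
  0+8 = 8
  a+9 = 3 carry 1
  1+1+1 = 3
  1+6 = 7

0x73384620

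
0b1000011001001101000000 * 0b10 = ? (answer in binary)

0b10000110010011010000000

Multiply each base-2 digit by 2, carrying:
  0×2 = 0 → write 0
  0×2 = 0 → write 0
  0×2 = 0 → write 0
  0×2 = 0 → write 0
  0×2 = 0 → write 0
  0×2 = 0 → write 0
  1×2 = 2 → write 0 carry 1
  0×2+1 = 1 → write 1
  1×2 = 2 → write 0 carry 1
  1×2+1 = 3 → write 1 carry 1
  0×2+1 = 1 → write 1
  0×2 = 0 → write 0
  1×2 = 2 → write 0 carry 1
  0×2+1 = 1 → write 1
  0×2 = 0 → write 0
  1×2 = 2 → write 0 carry 1
  1×2+1 = 3 → write 1 carry 1
  0×2+1 = 1 → write 1
  0×2 = 0 → write 0
  0×2 = 0 → write 0
  0×2 = 0 → write 0
  1×2 = 2 → write 0 carry 1
  remaining carry: 1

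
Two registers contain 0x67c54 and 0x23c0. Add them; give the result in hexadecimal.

Add column by column in base 16, right to left:
  4+0 = 4
  5+c = 1 carry 1
  c+3+1 = 0 carry 1
  7+2+1 = a
  6+0 = 6

0x6a014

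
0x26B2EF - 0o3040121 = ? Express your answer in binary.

0x26B2EF = 0b1001101011001011101111 in binary.
0o3040121 = 0b11000100000001010001 in binary.
Subtract column by column in base 2:
  1-1 → 0
  1-0 → 1
  1-0 → 1
  1-0 → 1
  0-1 → 1 (borrow)
  1-0-1 → 0
  1-1 → 0
  1-0 → 1
  0-0 → 0
  1-0 → 1
  0-0 → 0
  0-0 → 0
  1-0 → 1
  1-0 → 1
  0-1 → 1 (borrow)
  1-0-1 → 0
  0-0 → 0
  1-0 → 1
  1-1 → 0
  0-1 → 1 (borrow)
  0-0-1 → 1 (borrow)
  1-0-1 → 0

0b110100111001010011110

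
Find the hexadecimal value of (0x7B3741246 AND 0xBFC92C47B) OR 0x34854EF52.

0x3F854EF52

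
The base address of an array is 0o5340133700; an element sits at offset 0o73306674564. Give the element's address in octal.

Add column by column in base 8, right to left:
  0+4 = 4
  0+6 = 6
  7+5 = 4 carry 1
  3+4+1 = 0 carry 1
  3+7+1 = 3 carry 1
  1+6+1 = 0 carry 1
  0+6+1 = 7
  4+0 = 4
  3+3 = 6
  5+3 = 0 carry 1
  0+7+1 = 0 carry 1
  final carry 1

0o100647030464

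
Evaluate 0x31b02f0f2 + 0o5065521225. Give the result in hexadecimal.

0o5065521225 = 0x28d6a295 in hexadecimal.
Add column by column in base 16, right to left:
  2+5 = 7
  f+9 = 8 carry 1
  0+2+1 = 3
  f+a = 9 carry 1
  2+6+1 = 9
  0+d = d
  b+8 = 3 carry 1
  1+2+1 = 4
  3+0 = 3

0x343d99387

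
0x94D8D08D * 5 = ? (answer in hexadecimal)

Multiply each base-16 digit by 5, carrying:
  D×5 = 65 → write 1 carry 4
  8×5+4 = 44 → write C carry 2
  0×5+2 = 2 → write 2
  D×5 = 65 → write 1 carry 4
  8×5+4 = 44 → write C carry 2
  D×5+2 = 67 → write 3 carry 4
  4×5+4 = 24 → write 8 carry 1
  9×5+1 = 46 → write E carry 2
  remaining carry: 2

0x2E83C12C1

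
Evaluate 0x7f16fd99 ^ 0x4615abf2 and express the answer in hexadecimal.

0x3903566b

XOR each hex digit independently (no carries):
  7^4=3, f^6=9, 1^1=0, 6^5=3, f^a=5, d^b=6, 9^f=6, 9^2=b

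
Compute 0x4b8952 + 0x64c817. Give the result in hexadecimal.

Add column by column in base 16, right to left:
  2+7 = 9
  5+1 = 6
  9+8 = 1 carry 1
  8+c+1 = 5 carry 1
  b+4+1 = 0 carry 1
  4+6+1 = b

0xb05169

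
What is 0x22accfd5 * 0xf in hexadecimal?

Multiply each base-16 digit by 15, carrying:
  5×15 = 75 → write b carry 4
  d×15+4 = 199 → write 7 carry 12
  f×15+12 = 237 → write d carry 14
  c×15+14 = 194 → write 2 carry 12
  c×15+12 = 192 → write 0 carry 12
  a×15+12 = 162 → write 2 carry 10
  2×15+10 = 40 → write 8 carry 2
  2×15+2 = 32 → write 0 carry 2
  remaining carry: 2

0x208202d7b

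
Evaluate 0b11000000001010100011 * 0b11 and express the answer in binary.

0b1001000000011111101001

Multiply each base-2 digit by 3, carrying:
  1×3 = 3 → write 1 carry 1
  1×3+1 = 4 → write 0 carry 2
  0×3+2 = 2 → write 0 carry 1
  0×3+1 = 1 → write 1
  0×3 = 0 → write 0
  1×3 = 3 → write 1 carry 1
  0×3+1 = 1 → write 1
  1×3 = 3 → write 1 carry 1
  0×3+1 = 1 → write 1
  1×3 = 3 → write 1 carry 1
  0×3+1 = 1 → write 1
  0×3 = 0 → write 0
  0×3 = 0 → write 0
  0×3 = 0 → write 0
  0×3 = 0 → write 0
  0×3 = 0 → write 0
  0×3 = 0 → write 0
  0×3 = 0 → write 0
  1×3 = 3 → write 1 carry 1
  1×3+1 = 4 → write 0 carry 2
  remaining carry: 10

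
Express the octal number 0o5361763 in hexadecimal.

Each octal digit is 3 bits: 5=101 3=011 6=110 1=001 7=111 6=110 3=011.
Group the bits into nibbles: 0001 0101 1110 0011 1111 0011 → 15E3F3.

0x15E3F3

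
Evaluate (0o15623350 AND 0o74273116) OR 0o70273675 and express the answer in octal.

0o15623350 AND 0o74273116 = 0o14223110.
Then OR with 0o70273675.

0o74273775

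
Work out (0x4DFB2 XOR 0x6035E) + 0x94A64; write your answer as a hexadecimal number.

0xC2750

First 0x4DFB2 XOR 0x6035E = 0x2DCEC.
Add column by column in base 16, right to left:
  C+4 = 0 carry 1
  E+6+1 = 5 carry 1
  C+A+1 = 7 carry 1
  D+4+1 = 2 carry 1
  2+9+1 = C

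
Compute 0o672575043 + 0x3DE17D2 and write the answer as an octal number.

0x3DE17D2 = 0o367413722 in octal.
Add column by column in base 8, right to left:
  3+2 = 5
  4+2 = 6
  0+7 = 7
  5+3 = 0 carry 1
  7+1+1 = 1 carry 1
  5+4+1 = 2 carry 1
  2+7+1 = 2 carry 1
  7+6+1 = 6 carry 1
  6+3+1 = 2 carry 1
  final carry 1

0o1262210765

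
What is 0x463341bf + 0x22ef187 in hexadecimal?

0x48623346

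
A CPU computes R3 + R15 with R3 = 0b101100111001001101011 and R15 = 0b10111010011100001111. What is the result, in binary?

Add column by column in base 2, right to left:
  1+1 = 0 carry 1
  1+1+1 = 1 carry 1
  0+1+1 = 0 carry 1
  1+1+1 = 1 carry 1
  0+0+1 = 1
  1+0 = 1
  1+0 = 1
  0+0 = 0
  0+1 = 1
  1+1 = 0 carry 1
  0+1+1 = 0 carry 1
  0+0+1 = 1
  1+0 = 1
  1+1 = 0 carry 1
  1+0+1 = 0 carry 1
  0+1+1 = 0 carry 1
  0+1+1 = 0 carry 1
  1+1+1 = 1 carry 1
  1+0+1 = 0 carry 1
  0+1+1 = 0 carry 1
  1+0+1 = 0 carry 1
  final carry 1

0b1000100001100101111010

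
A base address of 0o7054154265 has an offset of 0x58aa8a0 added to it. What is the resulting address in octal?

0x58aa8a0 = 0o542524240 in octal.
Add column by column in base 8, right to left:
  5+0 = 5
  6+4 = 2 carry 1
  2+2+1 = 5
  4+4 = 0 carry 1
  5+2+1 = 0 carry 1
  1+5+1 = 7
  4+2 = 6
  5+4 = 1 carry 1
  0+5+1 = 6
  7+0 = 7

0o7616700525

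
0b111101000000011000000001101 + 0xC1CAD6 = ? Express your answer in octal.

0o1030375343

0b111101000000011000000001101 = 0o750030015 in octal.
0xC1CAD6 = 0o60345326 in octal.
Add column by column in base 8, right to left:
  5+6 = 3 carry 1
  1+2+1 = 4
  0+3 = 3
  0+5 = 5
  3+4 = 7
  0+3 = 3
  0+0 = 0
  5+6 = 3 carry 1
  7+0+1 = 0 carry 1
  final carry 1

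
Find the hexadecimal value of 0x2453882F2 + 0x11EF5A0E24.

0x1434929116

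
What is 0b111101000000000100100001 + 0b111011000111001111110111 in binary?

Add column by column in base 2, right to left:
  1+1 = 0 carry 1
  0+1+1 = 0 carry 1
  0+1+1 = 0 carry 1
  0+0+1 = 1
  0+1 = 1
  1+1 = 0 carry 1
  0+1+1 = 0 carry 1
  0+1+1 = 0 carry 1
  1+1+1 = 1 carry 1
  0+1+1 = 0 carry 1
  0+0+1 = 1
  0+0 = 0
  0+1 = 1
  0+1 = 1
  0+1 = 1
  0+0 = 0
  0+0 = 0
  0+0 = 0
  1+1 = 0 carry 1
  0+1+1 = 0 carry 1
  1+0+1 = 0 carry 1
  1+1+1 = 1 carry 1
  1+1+1 = 1 carry 1
  1+1+1 = 1 carry 1
  final carry 1

0b1111000000111010100011000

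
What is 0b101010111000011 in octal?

Group the bits in threes: 101 010 111 000 011 → 52703.

0o52703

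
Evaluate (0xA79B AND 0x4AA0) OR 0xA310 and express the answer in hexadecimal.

0xA390

0xA79B AND 0x4AA0 = 0x0280.
Then OR with 0xA310.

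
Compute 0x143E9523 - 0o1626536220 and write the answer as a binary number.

0b101111000111101100010010011

0x143E9523 = 0b10100001111101001010100100011 in binary.
0o1626536220 = 0b1110010110101011110010010000 in binary.
Subtract column by column in base 2:
  1-0 → 1
  1-0 → 1
  0-0 → 0
  0-0 → 0
  0-1 → 1 (borrow)
  1-0-1 → 0
  0-0 → 0
  0-1 → 1 (borrow)
  1-0-1 → 0
  0-0 → 0
  1-1 → 0
  0-1 → 1 (borrow)
  1-1-1 → 1 (borrow)
  0-1-1 → 0 (borrow)
  0-0-1 → 1 (borrow)
  1-1-1 → 1 (borrow)
  0-0-1 → 1 (borrow)
  1-1-1 → 1 (borrow)
  1-0-1 → 0
  1-1 → 0
  1-1 → 0
  1-0 → 1
  0-1 → 1 (borrow)
  0-0-1 → 1 (borrow)
  0-0-1 → 1 (borrow)
  0-1-1 → 0 (borrow)
  1-1-1 → 1 (borrow)
  0-1-1 → 0 (borrow)
  1-0-1 → 0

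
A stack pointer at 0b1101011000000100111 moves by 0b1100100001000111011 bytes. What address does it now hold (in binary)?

Add column by column in base 2, right to left:
  1+1 = 0 carry 1
  1+1+1 = 1 carry 1
  1+0+1 = 0 carry 1
  0+1+1 = 0 carry 1
  0+1+1 = 0 carry 1
  1+1+1 = 1 carry 1
  0+0+1 = 1
  0+0 = 0
  0+0 = 0
  0+1 = 1
  0+0 = 0
  0+0 = 0
  1+0 = 1
  1+0 = 1
  0+1 = 1
  1+0 = 1
  0+0 = 0
  1+1 = 0 carry 1
  1+1+1 = 1 carry 1
  final carry 1

0b11001111001001100010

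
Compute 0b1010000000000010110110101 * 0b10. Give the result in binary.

0b10100000000000101101101010

Multiply each base-2 digit by 2, carrying:
  1×2 = 2 → write 0 carry 1
  0×2+1 = 1 → write 1
  1×2 = 2 → write 0 carry 1
  0×2+1 = 1 → write 1
  1×2 = 2 → write 0 carry 1
  1×2+1 = 3 → write 1 carry 1
  0×2+1 = 1 → write 1
  1×2 = 2 → write 0 carry 1
  1×2+1 = 3 → write 1 carry 1
  0×2+1 = 1 → write 1
  1×2 = 2 → write 0 carry 1
  0×2+1 = 1 → write 1
  0×2 = 0 → write 0
  0×2 = 0 → write 0
  0×2 = 0 → write 0
  0×2 = 0 → write 0
  0×2 = 0 → write 0
  0×2 = 0 → write 0
  0×2 = 0 → write 0
  0×2 = 0 → write 0
  0×2 = 0 → write 0
  0×2 = 0 → write 0
  1×2 = 2 → write 0 carry 1
  0×2+1 = 1 → write 1
  1×2 = 2 → write 0 carry 1
  remaining carry: 1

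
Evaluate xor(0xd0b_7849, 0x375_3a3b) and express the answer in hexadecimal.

XOR each hex digit independently (no carries):
  d^3=e, 0^7=7, b^5=e, 7^3=4, 8^a=2, 4^3=7, 9^b=2

0xe7e4272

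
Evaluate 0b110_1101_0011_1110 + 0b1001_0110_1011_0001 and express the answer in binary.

Add column by column in base 2, right to left:
  0+1 = 1
  1+0 = 1
  1+0 = 1
  1+0 = 1
  1+1 = 0 carry 1
  1+1+1 = 1 carry 1
  0+0+1 = 1
  0+1 = 1
  1+0 = 1
  0+1 = 1
  1+1 = 0 carry 1
  1+0+1 = 0 carry 1
  0+1+1 = 0 carry 1
  1+0+1 = 0 carry 1
  1+0+1 = 0 carry 1
  0+1+1 = 0 carry 1
  final carry 1

0b10000001111101111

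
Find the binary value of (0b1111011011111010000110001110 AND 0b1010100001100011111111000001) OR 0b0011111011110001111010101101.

0b1111011011111010000110001110 AND 0b1010100001100011111111000001 = 0b1010000001100010000110000000.
Then OR with 0b0011111011110001111010101101.

0b1011111011110011111110101101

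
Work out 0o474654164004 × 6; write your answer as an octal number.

0o3555011270030

Multiply each base-8 digit by 6, carrying:
  4×6 = 24 → write 0 carry 3
  0×6+3 = 3 → write 3
  0×6 = 0 → write 0
  4×6 = 24 → write 0 carry 3
  6×6+3 = 39 → write 7 carry 4
  1×6+4 = 10 → write 2 carry 1
  4×6+1 = 25 → write 1 carry 3
  5×6+3 = 33 → write 1 carry 4
  6×6+4 = 40 → write 0 carry 5
  4×6+5 = 29 → write 5 carry 3
  7×6+3 = 45 → write 5 carry 5
  4×6+5 = 29 → write 5 carry 3
  remaining carry: 3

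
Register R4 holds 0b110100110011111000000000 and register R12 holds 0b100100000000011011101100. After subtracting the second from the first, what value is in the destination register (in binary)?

0b10000110011011100010100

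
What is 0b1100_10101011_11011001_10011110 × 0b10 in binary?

Multiply each base-2 digit by 2, carrying:
  0×2 = 0 → write 0
  1×2 = 2 → write 0 carry 1
  1×2+1 = 3 → write 1 carry 1
  1×2+1 = 3 → write 1 carry 1
  1×2+1 = 3 → write 1 carry 1
  0×2+1 = 1 → write 1
  0×2 = 0 → write 0
  1×2 = 2 → write 0 carry 1
  1×2+1 = 3 → write 1 carry 1
  0×2+1 = 1 → write 1
  0×2 = 0 → write 0
  1×2 = 2 → write 0 carry 1
  1×2+1 = 3 → write 1 carry 1
  0×2+1 = 1 → write 1
  1×2 = 2 → write 0 carry 1
  1×2+1 = 3 → write 1 carry 1
  1×2+1 = 3 → write 1 carry 1
  1×2+1 = 3 → write 1 carry 1
  0×2+1 = 1 → write 1
  1×2 = 2 → write 0 carry 1
  0×2+1 = 1 → write 1
  1×2 = 2 → write 0 carry 1
  0×2+1 = 1 → write 1
  1×2 = 2 → write 0 carry 1
  0×2+1 = 1 → write 1
  0×2 = 0 → write 0
  1×2 = 2 → write 0 carry 1
  1×2+1 = 3 → write 1 carry 1
  remaining carry: 1

0b11001010101111011001100111100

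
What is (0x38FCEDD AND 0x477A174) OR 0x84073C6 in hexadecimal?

0x38FCEDD AND 0x477A174 = 0x0078054.
Then OR with 0x84073C6.

0x847F3D6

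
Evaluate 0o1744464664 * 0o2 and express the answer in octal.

0o3711151550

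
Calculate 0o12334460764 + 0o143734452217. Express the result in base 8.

Add column by column in base 8, right to left:
  4+7 = 3 carry 1
  6+1+1 = 0 carry 1
  7+2+1 = 2 carry 1
  0+2+1 = 3
  6+5 = 3 carry 1
  4+4+1 = 1 carry 1
  4+4+1 = 1 carry 1
  3+3+1 = 7
  3+7 = 2 carry 1
  2+3+1 = 6
  1+4 = 5
  0+1 = 1

0o156271133203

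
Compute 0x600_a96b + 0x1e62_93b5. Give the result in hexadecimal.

0x24633d20

Add column by column in base 16, right to left:
  b+5 = 0 carry 1
  6+b+1 = 2 carry 1
  9+3+1 = d
  a+9 = 3 carry 1
  0+2+1 = 3
  0+6 = 6
  6+e = 4 carry 1
  0+1+1 = 2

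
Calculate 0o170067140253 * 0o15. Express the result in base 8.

Multiply each base-8 digit by 13, carrying:
  3×13 = 39 → write 7 carry 4
  5×13+4 = 69 → write 5 carry 8
  2×13+8 = 34 → write 2 carry 4
  0×13+4 = 4 → write 4
  4×13 = 52 → write 4 carry 6
  1×13+6 = 19 → write 3 carry 2
  7×13+2 = 93 → write 5 carry 11
  6×13+11 = 89 → write 1 carry 11
  0×13+11 = 11 → write 3 carry 1
  0×13+1 = 1 → write 1
  7×13 = 91 → write 3 carry 11
  1×13+11 = 24 → write 0 carry 3
  remaining carry: 3

0o3031315344257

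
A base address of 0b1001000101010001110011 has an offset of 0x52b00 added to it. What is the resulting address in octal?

0b1001000101010001110011 = 0o11052163 in octal.
0x52b00 = 0o1225400 in octal.
Add column by column in base 8, right to left:
  3+0 = 3
  6+0 = 6
  1+4 = 5
  2+5 = 7
  5+2 = 7
  0+2 = 2
  1+1 = 2
  1+0 = 1

0o12277563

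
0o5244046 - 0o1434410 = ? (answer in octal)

0o3607436

Subtract column by column in base 8:
  6-0 → 6
  4-1 → 3
  0-4 → 4 (borrow)
  4-4-1 → 7 (borrow)
  4-3-1 → 0
  2-4 → 6 (borrow)
  5-1-1 → 3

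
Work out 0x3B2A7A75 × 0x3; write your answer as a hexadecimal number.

0xB17F6F5F

Multiply each base-16 digit by 3, carrying:
  5×3 = 15 → write F
  7×3 = 21 → write 5 carry 1
  A×3+1 = 31 → write F carry 1
  7×3+1 = 22 → write 6 carry 1
  A×3+1 = 31 → write F carry 1
  2×3+1 = 7 → write 7
  B×3 = 33 → write 1 carry 2
  3×3+2 = 11 → write B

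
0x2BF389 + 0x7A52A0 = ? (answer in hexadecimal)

0xA64629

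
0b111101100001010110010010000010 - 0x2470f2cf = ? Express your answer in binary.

0b11001000101000111000110110011

0x2470f2cf = 0b100100011100001111001011001111 in binary.
Subtract column by column in base 2:
  0-1 → 1 (borrow)
  1-1-1 → 1 (borrow)
  0-1-1 → 0 (borrow)
  0-1-1 → 0 (borrow)
  0-0-1 → 1 (borrow)
  0-0-1 → 1 (borrow)
  0-1-1 → 0 (borrow)
  1-1-1 → 1 (borrow)
  0-0-1 → 1 (borrow)
  0-1-1 → 0 (borrow)
  1-0-1 → 0
  0-0 → 0
  0-1 → 1 (borrow)
  1-1-1 → 1 (borrow)
  1-1-1 → 1 (borrow)
  0-1-1 → 0 (borrow)
  1-0-1 → 0
  0-0 → 0
  1-0 → 1
  0-0 → 0
  0-1 → 1 (borrow)
  0-1-1 → 0 (borrow)
  0-1-1 → 0 (borrow)
  1-0-1 → 0
  1-0 → 1
  0-0 → 0
  1-1 → 0
  1-0 → 1
  1-0 → 1
  1-1 → 0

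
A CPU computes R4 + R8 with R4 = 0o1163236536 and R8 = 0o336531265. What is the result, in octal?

Add column by column in base 8, right to left:
  6+5 = 3 carry 1
  3+6+1 = 2 carry 1
  5+2+1 = 0 carry 1
  6+1+1 = 0 carry 1
  3+3+1 = 7
  2+5 = 7
  3+6 = 1 carry 1
  6+3+1 = 2 carry 1
  1+3+1 = 5
  1+0 = 1

0o1521770023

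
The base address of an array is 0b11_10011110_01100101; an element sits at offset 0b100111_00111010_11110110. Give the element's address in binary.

0b1010101101100101011011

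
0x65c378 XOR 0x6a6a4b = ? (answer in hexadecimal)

XOR each hex digit independently (no carries):
  6^6=0, 5^a=f, c^6=a, 3^a=9, 7^4=3, 8^b=3

0x0fa933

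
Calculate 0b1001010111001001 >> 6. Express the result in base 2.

0b1001010111

Right shift by 6: drop the 6 least-significant bits.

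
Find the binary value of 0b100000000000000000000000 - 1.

0b11111111111111111111111

The trailing 23 digits are 0, so subtracting 1 borrows through: they become 1 and the next digit up decrements.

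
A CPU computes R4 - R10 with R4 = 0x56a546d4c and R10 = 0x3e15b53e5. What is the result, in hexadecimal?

0x188f91967

Subtract column by column in base 16:
  c-5 → 7
  4-e → 6 (borrow)
  d-3-1 → 9
  6-5 → 1
  4-b → 9 (borrow)
  5-5-1 → f (borrow)
  a-1-1 → 8
  6-e → 8 (borrow)
  5-3-1 → 1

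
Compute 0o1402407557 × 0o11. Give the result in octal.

0o15426505347

Multiply each base-8 digit by 9, carrying:
  7×9 = 63 → write 7 carry 7
  5×9+7 = 52 → write 4 carry 6
  5×9+6 = 51 → write 3 carry 6
  7×9+6 = 69 → write 5 carry 8
  0×9+8 = 8 → write 0 carry 1
  4×9+1 = 37 → write 5 carry 4
  2×9+4 = 22 → write 6 carry 2
  0×9+2 = 2 → write 2
  4×9 = 36 → write 4 carry 4
  1×9+4 = 13 → write 5 carry 1
  remaining carry: 1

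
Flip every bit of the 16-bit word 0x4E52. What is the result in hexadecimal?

0xB1AD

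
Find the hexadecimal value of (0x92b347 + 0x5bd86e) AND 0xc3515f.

0xc20115

Add column by column in base 16, right to left:
  7+e = 5 carry 1
  4+6+1 = b
  3+8 = b
  b+d = 8 carry 1
  2+b+1 = e
  9+5 = e
Sum = 0xee8bb5; now AND with 0xc3515f:
  e&c=c, e&3=2, 8&5=0, b&1=1, b&5=1, 5&f=5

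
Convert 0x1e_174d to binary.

Expand each hex digit to 4 bits: 1=0001 e=1110 1=0001 7=0111 4=0100 d=1101.

0b111100001011101001101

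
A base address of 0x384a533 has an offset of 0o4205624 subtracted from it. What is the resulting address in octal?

0o334714637

0x384a533 = 0o341122463 in octal.
Subtract column by column in base 8:
  3-4 → 7 (borrow)
  6-2-1 → 3
  4-6 → 6 (borrow)
  2-5-1 → 4 (borrow)
  2-0-1 → 1
  1-2 → 7 (borrow)
  1-4-1 → 4 (borrow)
  4-0-1 → 3
  3-0 → 3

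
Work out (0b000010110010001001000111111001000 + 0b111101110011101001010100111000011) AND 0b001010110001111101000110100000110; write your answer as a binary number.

Add column by column in base 2, right to left:
  0+1 = 1
  0+1 = 1
  0+0 = 0
  1+0 = 1
  0+0 = 0
  0+0 = 0
  1+1 = 0 carry 1
  1+1+1 = 1 carry 1
  1+1+1 = 1 carry 1
  1+0+1 = 0 carry 1
  1+0+1 = 0 carry 1
  1+1+1 = 1 carry 1
  0+0+1 = 1
  0+1 = 1
  0+0 = 0
  1+1 = 0 carry 1
  0+0+1 = 1
  0+0 = 0
  1+1 = 0 carry 1
  0+0+1 = 1
  0+1 = 1
  0+1 = 1
  1+1 = 0 carry 1
  0+0+1 = 1
  0+0 = 0
  1+1 = 0 carry 1
  1+1+1 = 1 carry 1
  0+1+1 = 0 carry 1
  1+0+1 = 0 carry 1
  0+1+1 = 0 carry 1
  0+1+1 = 0 carry 1
  0+1+1 = 0 carry 1
  0+1+1 = 0 carry 1
  final carry 1
Sum = 0b1000000100101110010011100110001011; now AND with 0b001010110001111101000110100000110:
  1000000100101110010011100110001011
& 0001010110001111101000110100000110
= 0000000100001110000000100100000010

0b100001110000000100100000010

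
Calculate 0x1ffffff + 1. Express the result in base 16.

The trailing 6 digits are F (max in base 16), so adding 1 cascades: they roll to 0 and the next digit up increments.

0x2000000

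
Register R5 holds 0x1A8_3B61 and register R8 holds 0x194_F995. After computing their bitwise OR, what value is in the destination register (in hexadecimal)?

OR each hex digit independently (no carries):
  1|1=1, A|9=B, 8|4=C, 3|F=F, B|9=B, 6|9=F, 1|5=5

0x1BCFBF5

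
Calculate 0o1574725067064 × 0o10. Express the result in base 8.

0o15747250670640

Multiply each base-8 digit by 8, carrying:
  4×8 = 32 → write 0 carry 4
  6×8+4 = 52 → write 4 carry 6
  0×8+6 = 6 → write 6
  7×8 = 56 → write 0 carry 7
  6×8+7 = 55 → write 7 carry 6
  0×8+6 = 6 → write 6
  5×8 = 40 → write 0 carry 5
  2×8+5 = 21 → write 5 carry 2
  7×8+2 = 58 → write 2 carry 7
  4×8+7 = 39 → write 7 carry 4
  7×8+4 = 60 → write 4 carry 7
  5×8+7 = 47 → write 7 carry 5
  1×8+5 = 13 → write 5 carry 1
  remaining carry: 1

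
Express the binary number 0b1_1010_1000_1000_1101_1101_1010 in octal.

0o152106732

Group the bits in threes: 001 101 010 001 000 110 111 011 010 → 152106732.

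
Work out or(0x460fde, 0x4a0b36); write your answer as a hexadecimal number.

0x4e0ffe

OR each hex digit independently (no carries):
  4|4=4, 6|a=e, 0|0=0, f|b=f, d|3=f, e|6=e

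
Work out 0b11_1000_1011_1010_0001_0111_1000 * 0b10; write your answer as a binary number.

0b111000101110100001011110000

Multiply each base-2 digit by 2, carrying:
  0×2 = 0 → write 0
  0×2 = 0 → write 0
  0×2 = 0 → write 0
  1×2 = 2 → write 0 carry 1
  1×2+1 = 3 → write 1 carry 1
  1×2+1 = 3 → write 1 carry 1
  1×2+1 = 3 → write 1 carry 1
  0×2+1 = 1 → write 1
  1×2 = 2 → write 0 carry 1
  0×2+1 = 1 → write 1
  0×2 = 0 → write 0
  0×2 = 0 → write 0
  0×2 = 0 → write 0
  1×2 = 2 → write 0 carry 1
  0×2+1 = 1 → write 1
  1×2 = 2 → write 0 carry 1
  1×2+1 = 3 → write 1 carry 1
  1×2+1 = 3 → write 1 carry 1
  0×2+1 = 1 → write 1
  1×2 = 2 → write 0 carry 1
  0×2+1 = 1 → write 1
  0×2 = 0 → write 0
  0×2 = 0 → write 0
  1×2 = 2 → write 0 carry 1
  1×2+1 = 3 → write 1 carry 1
  1×2+1 = 3 → write 1 carry 1
  remaining carry: 1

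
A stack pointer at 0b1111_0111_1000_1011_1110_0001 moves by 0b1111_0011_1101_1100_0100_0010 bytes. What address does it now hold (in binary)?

Add column by column in base 2, right to left:
  1+0 = 1
  0+1 = 1
  0+0 = 0
  0+0 = 0
  0+0 = 0
  1+0 = 1
  1+1 = 0 carry 1
  1+0+1 = 0 carry 1
  1+0+1 = 0 carry 1
  1+0+1 = 0 carry 1
  0+1+1 = 0 carry 1
  1+1+1 = 1 carry 1
  0+1+1 = 0 carry 1
  0+0+1 = 1
  0+1 = 1
  1+1 = 0 carry 1
  1+1+1 = 1 carry 1
  1+1+1 = 1 carry 1
  1+0+1 = 0 carry 1
  0+0+1 = 1
  1+1 = 0 carry 1
  1+1+1 = 1 carry 1
  1+1+1 = 1 carry 1
  1+1+1 = 1 carry 1
  final carry 1

0b1111010110110100000100011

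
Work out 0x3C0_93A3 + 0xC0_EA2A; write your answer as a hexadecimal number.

0x4817DCD

Add column by column in base 16, right to left:
  3+A = D
  A+2 = C
  3+A = D
  9+E = 7 carry 1
  0+0+1 = 1
  C+C = 8 carry 1
  3+0+1 = 4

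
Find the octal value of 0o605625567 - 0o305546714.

Subtract column by column in base 8:
  7-4 → 3
  6-1 → 5
  5-7 → 6 (borrow)
  5-6-1 → 6 (borrow)
  2-4-1 → 5 (borrow)
  6-5-1 → 0
  5-5 → 0
  0-0 → 0
  6-3 → 3

0o300056653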